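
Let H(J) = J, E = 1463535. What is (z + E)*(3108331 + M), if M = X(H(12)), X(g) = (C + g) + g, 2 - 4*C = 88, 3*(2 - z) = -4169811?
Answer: 8869548825579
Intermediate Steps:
z = 1389939 (z = 2 - ⅓*(-4169811) = 2 + 1389937 = 1389939)
C = -43/2 (C = ½ - ¼*88 = ½ - 22 = -43/2 ≈ -21.500)
X(g) = -43/2 + 2*g (X(g) = (-43/2 + g) + g = -43/2 + 2*g)
M = 5/2 (M = -43/2 + 2*12 = -43/2 + 24 = 5/2 ≈ 2.5000)
(z + E)*(3108331 + M) = (1389939 + 1463535)*(3108331 + 5/2) = 2853474*(6216667/2) = 8869548825579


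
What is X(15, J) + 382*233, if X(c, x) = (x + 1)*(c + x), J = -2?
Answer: 88993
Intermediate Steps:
X(c, x) = (1 + x)*(c + x)
X(15, J) + 382*233 = (15 - 2 + (-2)² + 15*(-2)) + 382*233 = (15 - 2 + 4 - 30) + 89006 = -13 + 89006 = 88993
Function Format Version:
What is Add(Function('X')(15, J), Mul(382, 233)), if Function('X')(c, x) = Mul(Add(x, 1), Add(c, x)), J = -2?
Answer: 88993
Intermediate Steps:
Function('X')(c, x) = Mul(Add(1, x), Add(c, x))
Add(Function('X')(15, J), Mul(382, 233)) = Add(Add(15, -2, Pow(-2, 2), Mul(15, -2)), Mul(382, 233)) = Add(Add(15, -2, 4, -30), 89006) = Add(-13, 89006) = 88993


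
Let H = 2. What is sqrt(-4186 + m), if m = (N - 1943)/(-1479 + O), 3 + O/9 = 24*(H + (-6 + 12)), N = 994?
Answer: I*sqrt(206513502)/222 ≈ 64.732*I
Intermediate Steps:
O = 1701 (O = -27 + 9*(24*(2 + (-6 + 12))) = -27 + 9*(24*(2 + 6)) = -27 + 9*(24*8) = -27 + 9*192 = -27 + 1728 = 1701)
m = -949/222 (m = (994 - 1943)/(-1479 + 1701) = -949/222 ≈ -4.2748)
sqrt(-4186 + m) = sqrt(-4186 - 949/222) = sqrt(-930241/222) = I*sqrt(206513502)/222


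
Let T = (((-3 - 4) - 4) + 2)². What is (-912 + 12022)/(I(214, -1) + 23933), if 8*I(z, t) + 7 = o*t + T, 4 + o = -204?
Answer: 44440/95873 ≈ 0.46353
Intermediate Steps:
o = -208 (o = -4 - 204 = -208)
T = 81 (T = ((-7 - 4) + 2)² = (-11 + 2)² = (-9)² = 81)
I(z, t) = 37/4 - 26*t (I(z, t) = -7/8 + (-208*t + 81)/8 = -7/8 + (81 - 208*t)/8 = -7/8 + (81/8 - 26*t) = 37/4 - 26*t)
(-912 + 12022)/(I(214, -1) + 23933) = (-912 + 12022)/((37/4 - 26*(-1)) + 23933) = 11110/((37/4 + 26) + 23933) = 11110/(141/4 + 23933) = 11110/(95873/4) = 11110*(4/95873) = 44440/95873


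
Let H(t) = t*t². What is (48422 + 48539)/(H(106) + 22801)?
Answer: 96961/1213817 ≈ 0.079881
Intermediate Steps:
H(t) = t³
(48422 + 48539)/(H(106) + 22801) = (48422 + 48539)/(106³ + 22801) = 96961/(1191016 + 22801) = 96961/1213817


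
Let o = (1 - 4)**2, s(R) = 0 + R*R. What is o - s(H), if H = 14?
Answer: -187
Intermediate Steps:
s(R) = R**2 (s(R) = 0 + R**2 = R**2)
o = 9 (o = (-3)**2 = 9)
o - s(H) = 9 - 1*14**2 = 9 - 1*196 = 9 - 196 = -187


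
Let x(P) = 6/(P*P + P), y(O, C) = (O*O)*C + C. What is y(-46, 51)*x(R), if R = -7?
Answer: 107967/7 ≈ 15424.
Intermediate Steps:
y(O, C) = C + C*O**2 (y(O, C) = O**2*C + C = C*O**2 + C = C + C*O**2)
x(P) = 6/(P + P**2) (x(P) = 6/(P**2 + P) = 6/(P + P**2))
y(-46, 51)*x(R) = (51*(1 + (-46)**2))*(6/(-7*(1 - 7))) = (51*(1 + 2116))*(6*(-1/7)/(-6)) = (51*2117)*(6*(-1/7)*(-1/6)) = 107967*(1/7) = 107967/7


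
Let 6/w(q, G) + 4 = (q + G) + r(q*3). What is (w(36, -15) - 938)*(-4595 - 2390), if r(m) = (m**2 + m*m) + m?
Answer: 153662372380/23453 ≈ 6.5519e+6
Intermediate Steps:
r(m) = m + 2*m**2 (r(m) = (m**2 + m**2) + m = 2*m**2 + m = m + 2*m**2)
w(q, G) = 6/(-4 + G + q + 3*q*(1 + 6*q)) (w(q, G) = 6/(-4 + ((q + G) + (q*3)*(1 + 2*(q*3)))) = 6/(-4 + ((G + q) + (3*q)*(1 + 2*(3*q)))) = 6/(-4 + ((G + q) + (3*q)*(1 + 6*q))) = 6/(-4 + ((G + q) + 3*q*(1 + 6*q))) = 6/(-4 + (G + q + 3*q*(1 + 6*q))) = 6/(-4 + G + q + 3*q*(1 + 6*q)))
(w(36, -15) - 938)*(-4595 - 2390) = (6/(-4 - 15 + 4*36 + 18*36**2) - 938)*(-4595 - 2390) = (6/(-4 - 15 + 144 + 18*1296) - 938)*(-6985) = (6/(-4 - 15 + 144 + 23328) - 938)*(-6985) = (6/23453 - 938)*(-6985) = -21998908/23453*(-6985) = 153662372380/23453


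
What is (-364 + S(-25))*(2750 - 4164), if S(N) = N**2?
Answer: -369054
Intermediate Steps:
(-364 + S(-25))*(2750 - 4164) = (-364 + (-25)**2)*(2750 - 4164) = (-364 + 625)*(-1414) = 261*(-1414) = -369054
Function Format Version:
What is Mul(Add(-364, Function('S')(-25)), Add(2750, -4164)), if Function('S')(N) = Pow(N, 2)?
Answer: -369054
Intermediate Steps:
Mul(Add(-364, Function('S')(-25)), Add(2750, -4164)) = Mul(Add(-364, Pow(-25, 2)), Add(2750, -4164)) = Mul(Add(-364, 625), -1414) = Mul(261, -1414) = -369054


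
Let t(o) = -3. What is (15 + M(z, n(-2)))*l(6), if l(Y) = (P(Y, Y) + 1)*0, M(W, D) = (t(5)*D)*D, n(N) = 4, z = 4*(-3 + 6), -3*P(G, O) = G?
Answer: 0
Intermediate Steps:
P(G, O) = -G/3
z = 12 (z = 4*3 = 12)
M(W, D) = -3*D**2 (M(W, D) = (-3*D)*D = -3*D**2)
l(Y) = 0 (l(Y) = (-Y/3 + 1)*0 = (1 - Y/3)*0 = 0)
(15 + M(z, n(-2)))*l(6) = (15 - 3*4**2)*0 = (15 - 3*16)*0 = (15 - 48)*0 = -33*0 = 0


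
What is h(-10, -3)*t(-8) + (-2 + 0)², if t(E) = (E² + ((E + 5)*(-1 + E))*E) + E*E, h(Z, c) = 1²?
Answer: -84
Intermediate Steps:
h(Z, c) = 1
t(E) = 2*E² + E*(-1 + E)*(5 + E) (t(E) = (E² + ((5 + E)*(-1 + E))*E) + E² = (E² + ((-1 + E)*(5 + E))*E) + E² = (E² + E*(-1 + E)*(5 + E)) + E² = 2*E² + E*(-1 + E)*(5 + E))
h(-10, -3)*t(-8) + (-2 + 0)² = 1*(-8*(-5 + (-8)² + 6*(-8))) + (-2 + 0)² = 1*(-8*(-5 + 64 - 48)) + (-2)² = 1*(-8*11) + 4 = 1*(-88) + 4 = -88 + 4 = -84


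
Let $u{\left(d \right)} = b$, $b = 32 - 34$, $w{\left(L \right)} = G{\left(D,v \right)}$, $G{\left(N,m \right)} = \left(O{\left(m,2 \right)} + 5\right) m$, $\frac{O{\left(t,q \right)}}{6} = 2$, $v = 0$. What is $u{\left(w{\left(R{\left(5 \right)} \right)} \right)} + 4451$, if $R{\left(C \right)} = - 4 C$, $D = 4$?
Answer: $4449$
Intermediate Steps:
$O{\left(t,q \right)} = 12$ ($O{\left(t,q \right)} = 6 \cdot 2 = 12$)
$G{\left(N,m \right)} = 17 m$ ($G{\left(N,m \right)} = \left(12 + 5\right) m = 17 m$)
$w{\left(L \right)} = 0$ ($w{\left(L \right)} = 17 \cdot 0 = 0$)
$b = -2$
$u{\left(d \right)} = -2$
$u{\left(w{\left(R{\left(5 \right)} \right)} \right)} + 4451 = -2 + 4451 = 4449$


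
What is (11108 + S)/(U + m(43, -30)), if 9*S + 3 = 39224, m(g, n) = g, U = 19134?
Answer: 139193/172593 ≈ 0.80648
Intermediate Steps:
S = 39221/9 (S = -⅓ + (⅑)*39224 = -⅓ + 39224/9 = 39221/9 ≈ 4357.9)
(11108 + S)/(U + m(43, -30)) = (11108 + 39221/9)/(19134 + 43) = (139193/9)/19177 = (139193/9)*(1/19177) = 139193/172593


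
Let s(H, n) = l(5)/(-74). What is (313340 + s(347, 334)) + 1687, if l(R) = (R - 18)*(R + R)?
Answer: 11656064/37 ≈ 3.1503e+5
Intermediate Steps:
l(R) = 2*R*(-18 + R) (l(R) = (-18 + R)*(2*R) = 2*R*(-18 + R))
s(H, n) = 65/37 (s(H, n) = (2*5*(-18 + 5))/(-74) = (2*5*(-13))*(-1/74) = -130*(-1/74) = 65/37)
(313340 + s(347, 334)) + 1687 = (313340 + 65/37) + 1687 = 11593645/37 + 1687 = 11656064/37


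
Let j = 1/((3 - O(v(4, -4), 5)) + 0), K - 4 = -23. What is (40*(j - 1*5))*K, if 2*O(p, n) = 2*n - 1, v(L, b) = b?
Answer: 12920/3 ≈ 4306.7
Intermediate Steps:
K = -19 (K = 4 - 23 = -19)
O(p, n) = -½ + n (O(p, n) = (2*n - 1)/2 = (-1 + 2*n)/2 = -½ + n)
j = -⅔ (j = 1/((3 - (-½ + 5)) + 0) = 1/((3 - 1*9/2) + 0) = 1/((3 - 9/2) + 0) = 1/(-3/2 + 0) = 1/(-3/2) = -⅔ ≈ -0.66667)
(40*(j - 1*5))*K = (40*(-⅔ - 1*5))*(-19) = (40*(-⅔ - 5))*(-19) = (40*(-17/3))*(-19) = -680/3*(-19) = 12920/3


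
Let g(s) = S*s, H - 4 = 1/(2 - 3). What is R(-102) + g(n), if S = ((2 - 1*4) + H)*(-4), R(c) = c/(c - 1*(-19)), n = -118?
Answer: 39278/83 ≈ 473.23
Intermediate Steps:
H = 3 (H = 4 + 1/(2 - 3) = 4 + 1/(-1) = 4 - 1 = 3)
R(c) = c/(19 + c) (R(c) = c/(c + 19) = c/(19 + c))
S = -4 (S = ((2 - 1*4) + 3)*(-4) = ((2 - 4) + 3)*(-4) = (-2 + 3)*(-4) = 1*(-4) = -4)
g(s) = -4*s
R(-102) + g(n) = -102/(19 - 102) - 4*(-118) = -102/(-83) + 472 = -102*(-1/83) + 472 = 102/83 + 472 = 39278/83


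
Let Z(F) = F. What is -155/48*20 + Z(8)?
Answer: -679/12 ≈ -56.583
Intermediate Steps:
-155/48*20 + Z(8) = -155/48*20 + 8 = -775/12 + 8 = -679/12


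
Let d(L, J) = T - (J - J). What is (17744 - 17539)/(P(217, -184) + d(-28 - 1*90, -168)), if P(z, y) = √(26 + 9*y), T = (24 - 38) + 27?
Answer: 2665/1799 - 205*I*√1630/1799 ≈ 1.4814 - 4.6006*I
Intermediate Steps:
T = 13 (T = -14 + 27 = 13)
d(L, J) = 13 (d(L, J) = 13 - (J - J) = 13 - 1*0 = 13 + 0 = 13)
(17744 - 17539)/(P(217, -184) + d(-28 - 1*90, -168)) = (17744 - 17539)/(√(26 + 9*(-184)) + 13) = 205/(√(26 - 1656) + 13) = 205/(√(-1630) + 13) = 205/(I*√1630 + 13) = 205/(13 + I*√1630)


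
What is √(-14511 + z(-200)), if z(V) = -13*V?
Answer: I*√11911 ≈ 109.14*I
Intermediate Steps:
√(-14511 + z(-200)) = √(-14511 - 13*(-200)) = √(-14511 + 2600) = √(-11911) = I*√11911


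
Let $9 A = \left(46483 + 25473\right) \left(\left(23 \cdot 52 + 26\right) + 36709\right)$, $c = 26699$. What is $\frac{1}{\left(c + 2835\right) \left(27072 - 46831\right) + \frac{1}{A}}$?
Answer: $- \frac{2729363036}{1592753387199321007} \approx -1.7136 \cdot 10^{-9}$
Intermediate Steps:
$A = \frac{2729363036}{9}$ ($A = \frac{\left(46483 + 25473\right) \left(\left(23 \cdot 52 + 26\right) + 36709\right)}{9} = \frac{71956 \left(\left(1196 + 26\right) + 36709\right)}{9} = \frac{71956 \left(1222 + 36709\right)}{9} = \frac{71956 \cdot 37931}{9} = \frac{1}{9} \cdot 2729363036 = \frac{2729363036}{9} \approx 3.0326 \cdot 10^{8}$)
$\frac{1}{\left(c + 2835\right) \left(27072 - 46831\right) + \frac{1}{A}} = \frac{1}{\left(26699 + 2835\right) \left(27072 - 46831\right) + \frac{1}{\frac{2729363036}{9}}} = \frac{1}{29534 \left(-19759\right) + \frac{9}{2729363036}} = \frac{1}{-583562306 + \frac{9}{2729363036}} = \frac{1}{- \frac{1592753387199321007}{2729363036}} = - \frac{2729363036}{1592753387199321007}$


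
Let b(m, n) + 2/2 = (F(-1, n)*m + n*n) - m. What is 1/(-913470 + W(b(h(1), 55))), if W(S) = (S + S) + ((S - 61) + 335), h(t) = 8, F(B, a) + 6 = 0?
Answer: -1/904292 ≈ -1.1058e-6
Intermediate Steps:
F(B, a) = -6 (F(B, a) = -6 + 0 = -6)
b(m, n) = -1 + n**2 - 7*m (b(m, n) = -1 + ((-6*m + n*n) - m) = -1 + ((-6*m + n**2) - m) = -1 + ((n**2 - 6*m) - m) = -1 + (n**2 - 7*m) = -1 + n**2 - 7*m)
W(S) = 274 + 3*S (W(S) = 2*S + ((-61 + S) + 335) = 2*S + (274 + S) = 274 + 3*S)
1/(-913470 + W(b(h(1), 55))) = 1/(-913470 + (274 + 3*(-1 + 55**2 - 7*8))) = 1/(-913470 + (274 + 3*(-1 + 3025 - 56))) = 1/(-913470 + (274 + 3*2968)) = 1/(-913470 + (274 + 8904)) = 1/(-913470 + 9178) = 1/(-904292) = -1/904292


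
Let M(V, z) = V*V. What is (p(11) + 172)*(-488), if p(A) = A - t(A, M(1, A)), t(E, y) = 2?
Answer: -88328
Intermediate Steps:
M(V, z) = V²
p(A) = -2 + A (p(A) = A - 1*2 = A - 2 = -2 + A)
(p(11) + 172)*(-488) = ((-2 + 11) + 172)*(-488) = (9 + 172)*(-488) = 181*(-488) = -88328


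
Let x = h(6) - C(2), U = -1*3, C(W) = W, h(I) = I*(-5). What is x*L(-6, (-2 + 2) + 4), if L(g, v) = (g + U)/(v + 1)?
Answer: 288/5 ≈ 57.600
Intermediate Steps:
h(I) = -5*I
U = -3
L(g, v) = (-3 + g)/(1 + v) (L(g, v) = (g - 3)/(v + 1) = (-3 + g)/(1 + v))
x = -32 (x = -5*6 - 1*2 = -30 - 2 = -32)
x*L(-6, (-2 + 2) + 4) = -32*(-3 - 6)/(1 + ((-2 + 2) + 4)) = -32*(-9)/(1 + (0 + 4)) = -32*(-9)/(1 + 4) = -32*(-9)/5 = -32*(-9/5) = 288/5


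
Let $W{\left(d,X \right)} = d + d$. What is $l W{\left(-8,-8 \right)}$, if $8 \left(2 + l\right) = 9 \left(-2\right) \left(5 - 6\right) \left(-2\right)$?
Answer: $104$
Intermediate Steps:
$W{\left(d,X \right)} = 2 d$
$l = - \frac{13}{2}$ ($l = -2 + \frac{9 \left(-2\right) \left(5 - 6\right) \left(-2\right)}{8} = -2 + \frac{\left(-18\right) \left(5 - 6\right) \left(-2\right)}{8} = -2 + \frac{\left(-18\right) \left(\left(-1\right) \left(-2\right)\right)}{8} = -2 + \frac{\left(-18\right) 2}{8} = -2 + \frac{1}{8} \left(-36\right) = -2 - \frac{9}{2} = - \frac{13}{2} \approx -6.5$)
$l W{\left(-8,-8 \right)} = - \frac{13 \cdot 2 \left(-8\right)}{2} = \left(- \frac{13}{2}\right) \left(-16\right) = 104$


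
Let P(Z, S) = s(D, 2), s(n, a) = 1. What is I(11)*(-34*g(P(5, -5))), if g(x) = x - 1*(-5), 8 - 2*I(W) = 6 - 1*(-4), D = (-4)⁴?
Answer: 204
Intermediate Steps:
D = 256
P(Z, S) = 1
I(W) = -1 (I(W) = 4 - (6 - 1*(-4))/2 = 4 - (6 + 4)/2 = 4 - ½*10 = 4 - 5 = -1)
g(x) = 5 + x (g(x) = x + 5 = 5 + x)
I(11)*(-34*g(P(5, -5))) = -(-34)*(5 + 1) = -(-34)*6 = -1*(-204) = 204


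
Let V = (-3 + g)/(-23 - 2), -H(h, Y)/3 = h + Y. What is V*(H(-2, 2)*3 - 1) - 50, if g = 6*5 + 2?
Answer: -1221/25 ≈ -48.840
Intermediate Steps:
H(h, Y) = -3*Y - 3*h (H(h, Y) = -3*(h + Y) = -3*(Y + h) = -3*Y - 3*h)
g = 32 (g = 30 + 2 = 32)
V = -29/25 (V = (-3 + 32)/(-23 - 2) = 29/(-25) = 29*(-1/25) = -29/25 ≈ -1.1600)
V*(H(-2, 2)*3 - 1) - 50 = -29*((-3*2 - 3*(-2))*3 - 1)/25 - 50 = -29*((-6 + 6)*3 - 1)/25 - 50 = -29*(0*3 - 1)/25 - 50 = -29*(0 - 1)/25 - 50 = -29/25*(-1) - 50 = 29/25 - 50 = -1221/25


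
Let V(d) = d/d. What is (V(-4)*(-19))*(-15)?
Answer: 285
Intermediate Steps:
V(d) = 1
(V(-4)*(-19))*(-15) = (1*(-19))*(-15) = -19*(-15) = 285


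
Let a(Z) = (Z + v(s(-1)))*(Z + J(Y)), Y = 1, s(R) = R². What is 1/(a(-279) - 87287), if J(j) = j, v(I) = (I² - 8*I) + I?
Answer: -1/8057 ≈ -0.00012412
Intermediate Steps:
v(I) = I² - 7*I
a(Z) = (1 + Z)*(-6 + Z) (a(Z) = (Z + (-1)²*(-7 + (-1)²))*(Z + 1) = (Z + 1*(-7 + 1))*(1 + Z) = (Z + 1*(-6))*(1 + Z) = (Z - 6)*(1 + Z) = (-6 + Z)*(1 + Z) = (1 + Z)*(-6 + Z))
1/(a(-279) - 87287) = 1/((-6 + (-279)² - 5*(-279)) - 87287) = 1/((-6 + 77841 + 1395) - 87287) = 1/(79230 - 87287) = 1/(-8057) = -1/8057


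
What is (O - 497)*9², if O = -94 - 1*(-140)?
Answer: -36531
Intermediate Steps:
O = 46 (O = -94 + 140 = 46)
(O - 497)*9² = (46 - 497)*9² = -451*81 = -36531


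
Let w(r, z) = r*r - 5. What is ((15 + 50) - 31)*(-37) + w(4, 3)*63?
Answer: -565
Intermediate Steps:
w(r, z) = -5 + r**2 (w(r, z) = r**2 - 5 = -5 + r**2)
((15 + 50) - 31)*(-37) + w(4, 3)*63 = ((15 + 50) - 31)*(-37) + (-5 + 4**2)*63 = (65 - 31)*(-37) + (-5 + 16)*63 = 34*(-37) + 11*63 = -1258 + 693 = -565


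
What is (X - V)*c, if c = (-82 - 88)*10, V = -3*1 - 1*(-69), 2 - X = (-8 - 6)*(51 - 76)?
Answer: 703800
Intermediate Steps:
X = -348 (X = 2 - (-8 - 6)*(51 - 76) = 2 - (-14)*(-25) = 2 - 1*350 = 2 - 350 = -348)
V = 66 (V = -3 + 69 = 66)
c = -1700 (c = -170*10 = -1700)
(X - V)*c = (-348 - 1*66)*(-1700) = (-348 - 66)*(-1700) = -414*(-1700) = 703800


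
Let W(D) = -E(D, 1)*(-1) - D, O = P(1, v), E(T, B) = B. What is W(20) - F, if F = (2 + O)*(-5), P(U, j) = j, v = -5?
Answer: -34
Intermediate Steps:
O = -5
W(D) = 1 - D (W(D) = -1*1*(-1) - D = -1*(-1) - D = 1 - D)
F = 15 (F = (2 - 5)*(-5) = -3*(-5) = 15)
W(20) - F = (1 - 1*20) - 1*15 = (1 - 20) - 15 = -19 - 15 = -34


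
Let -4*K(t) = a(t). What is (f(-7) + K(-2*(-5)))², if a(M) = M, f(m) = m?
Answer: 361/4 ≈ 90.250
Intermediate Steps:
K(t) = -t/4
(f(-7) + K(-2*(-5)))² = (-7 - (-1)*(-5)/2)² = (-7 - ¼*10)² = (-7 - 5/2)² = (-19/2)² = 361/4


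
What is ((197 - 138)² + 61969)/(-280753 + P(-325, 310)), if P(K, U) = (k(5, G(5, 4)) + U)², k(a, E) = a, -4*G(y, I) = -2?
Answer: -32725/90764 ≈ -0.36055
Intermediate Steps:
G(y, I) = ½ (G(y, I) = -¼*(-2) = ½)
P(K, U) = (5 + U)²
((197 - 138)² + 61969)/(-280753 + P(-325, 310)) = ((197 - 138)² + 61969)/(-280753 + (5 + 310)²) = (59² + 61969)/(-280753 + 315²) = (3481 + 61969)/(-280753 + 99225) = 65450/(-181528) = 65450*(-1/181528) = -32725/90764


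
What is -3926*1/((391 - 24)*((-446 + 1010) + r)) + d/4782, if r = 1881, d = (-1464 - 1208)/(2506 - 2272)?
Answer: -565897714/83673726435 ≈ -0.0067631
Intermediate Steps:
d = -1336/117 (d = -2672/234 = -2672*1/234 = -1336/117 ≈ -11.419)
-3926*1/((391 - 24)*((-446 + 1010) + r)) + d/4782 = -3926*1/((391 - 24)*((-446 + 1010) + 1881)) - 1336/117/4782 = -3926*1/(367*(564 + 1881)) - 1336/117*1/4782 = -3926/(367*2445) - 668/279747 = -3926/897315 - 668/279747 = -565897714/83673726435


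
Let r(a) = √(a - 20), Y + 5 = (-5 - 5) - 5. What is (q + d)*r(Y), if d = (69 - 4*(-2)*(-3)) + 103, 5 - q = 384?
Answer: -462*I*√10 ≈ -1461.0*I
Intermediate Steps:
q = -379 (q = 5 - 1*384 = 5 - 384 = -379)
Y = -20 (Y = -5 + ((-5 - 5) - 5) = -5 + (-10 - 5) = -5 - 15 = -20)
r(a) = √(-20 + a)
d = 148 (d = (69 + 8*(-3)) + 103 = (69 - 24) + 103 = 45 + 103 = 148)
(q + d)*r(Y) = (-379 + 148)*√(-20 - 20) = -462*I*√10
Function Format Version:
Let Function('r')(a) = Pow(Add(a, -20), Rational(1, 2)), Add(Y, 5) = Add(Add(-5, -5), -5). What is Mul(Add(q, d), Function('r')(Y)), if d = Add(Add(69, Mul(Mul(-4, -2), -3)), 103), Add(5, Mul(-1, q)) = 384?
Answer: Mul(-462, I, Pow(10, Rational(1, 2))) ≈ Mul(-1461.0, I)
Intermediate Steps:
q = -379 (q = Add(5, Mul(-1, 384)) = Add(5, -384) = -379)
Y = -20 (Y = Add(-5, Add(Add(-5, -5), -5)) = Add(-5, Add(-10, -5)) = Add(-5, -15) = -20)
Function('r')(a) = Pow(Add(-20, a), Rational(1, 2))
d = 148 (d = Add(Add(69, Mul(8, -3)), 103) = Add(Add(69, -24), 103) = Add(45, 103) = 148)
Mul(Add(q, d), Function('r')(Y)) = Mul(Add(-379, 148), Pow(Add(-20, -20), Rational(1, 2))) = Mul(-231, Pow(-40, Rational(1, 2))) = Mul(-231, Mul(2, I, Pow(10, Rational(1, 2)))) = Mul(-462, I, Pow(10, Rational(1, 2)))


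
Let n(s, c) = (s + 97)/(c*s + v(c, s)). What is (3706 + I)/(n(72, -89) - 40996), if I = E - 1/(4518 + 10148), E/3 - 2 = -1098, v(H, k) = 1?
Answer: -39277389509/3852194160306 ≈ -0.010196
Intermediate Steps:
E = -3288 (E = 6 + 3*(-1098) = 6 - 3294 = -3288)
I = -48221809/14666 (I = -3288 - 1/(4518 + 10148) = -3288 - 1/14666 = -48221809/14666 ≈ -3288.0)
n(s, c) = (97 + s)/(1 + c*s) (n(s, c) = (s + 97)/(c*s + 1) = (97 + s)/(1 + c*s))
(3706 + I)/(n(72, -89) - 40996) = (3706 - 48221809/14666)/((97 + 72)/(1 - 89*72) - 40996) = 6130387/(14666*(169/(1 - 6408) - 40996)) = 6130387/(14666*(169/(-6407) - 40996)) = 6130387/(14666*(-1/6407*169 - 40996)) = 6130387/(14666*(-169/6407 - 40996)) = 6130387/(14666*(-262661541/6407)) = (6130387/14666)*(-6407/262661541) = -39277389509/3852194160306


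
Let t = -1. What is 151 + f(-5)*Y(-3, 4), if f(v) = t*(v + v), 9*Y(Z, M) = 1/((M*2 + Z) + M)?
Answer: 12241/81 ≈ 151.12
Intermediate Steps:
Y(Z, M) = 1/(9*(Z + 3*M)) (Y(Z, M) = 1/(9*((M*2 + Z) + M)) = 1/(9*((2*M + Z) + M)) = 1/(9*((Z + 2*M) + M)) = 1/(9*(Z + 3*M)))
f(v) = -2*v (f(v) = -(v + v) = -2*v)
151 + f(-5)*Y(-3, 4) = 151 + (-2*(-5))*(1/(9*(-3 + 3*4))) = 151 + 10*(1/(9*(-3 + 12))) = 151 + 10*((⅑)/9) = 151 + 10*((⅑)*(⅑)) = 151 + 10*(1/81) = 151 + 10/81 = 12241/81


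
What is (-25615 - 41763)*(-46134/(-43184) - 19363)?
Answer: 14084118646181/10796 ≈ 1.3046e+9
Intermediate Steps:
(-25615 - 41763)*(-46134/(-43184) - 19363) = -67378*(-46134*(-1/43184) - 19363) = -67378*(23067/21592 - 19363) = -67378*(-418062829/21592) = 14084118646181/10796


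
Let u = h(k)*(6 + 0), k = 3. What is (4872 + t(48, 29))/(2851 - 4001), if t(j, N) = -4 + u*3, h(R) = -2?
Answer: -2416/575 ≈ -4.2017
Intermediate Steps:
u = -12 (u = -2*(6 + 0) = -2*6 = -12)
t(j, N) = -40 (t(j, N) = -4 - 12*3 = -4 - 36 = -40)
(4872 + t(48, 29))/(2851 - 4001) = (4872 - 40)/(2851 - 4001) = 4832/(-1150) = 4832*(-1/1150) = -2416/575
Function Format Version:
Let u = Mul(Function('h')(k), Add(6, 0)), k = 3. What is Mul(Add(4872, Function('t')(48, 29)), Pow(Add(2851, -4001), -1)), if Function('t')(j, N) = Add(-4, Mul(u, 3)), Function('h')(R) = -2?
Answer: Rational(-2416, 575) ≈ -4.2017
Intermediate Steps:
u = -12 (u = Mul(-2, Add(6, 0)) = Mul(-2, 6) = -12)
Function('t')(j, N) = -40 (Function('t')(j, N) = Add(-4, Mul(-12, 3)) = Add(-4, -36) = -40)
Mul(Add(4872, Function('t')(48, 29)), Pow(Add(2851, -4001), -1)) = Mul(Add(4872, -40), Pow(Add(2851, -4001), -1)) = Mul(4832, Pow(-1150, -1)) = Mul(4832, Rational(-1, 1150)) = Rational(-2416, 575)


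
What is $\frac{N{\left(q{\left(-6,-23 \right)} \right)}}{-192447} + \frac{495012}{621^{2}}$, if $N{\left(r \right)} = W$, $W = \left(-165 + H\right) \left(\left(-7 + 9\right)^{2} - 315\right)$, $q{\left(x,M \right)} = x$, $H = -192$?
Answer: $\frac{1942481891}{2748720501} \approx 0.70669$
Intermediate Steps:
$W = 111027$ ($W = \left(-165 - 192\right) \left(\left(-7 + 9\right)^{2} - 315\right) = - 357 \left(2^{2} - 315\right) = - 357 \left(4 - 315\right) = \left(-357\right) \left(-311\right) = 111027$)
$N{\left(r \right)} = 111027$
$\frac{N{\left(q{\left(-6,-23 \right)} \right)}}{-192447} + \frac{495012}{621^{2}} = \frac{111027}{-192447} + \frac{495012}{621^{2}} = 111027 \left(- \frac{1}{192447}\right) + \frac{495012}{385641} = - \frac{37009}{64149} + 495012 \cdot \frac{1}{385641} = - \frac{37009}{64149} + \frac{165004}{128547} = \frac{1942481891}{2748720501}$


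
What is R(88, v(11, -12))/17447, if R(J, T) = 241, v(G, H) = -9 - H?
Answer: 241/17447 ≈ 0.013813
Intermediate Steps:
R(88, v(11, -12))/17447 = 241/17447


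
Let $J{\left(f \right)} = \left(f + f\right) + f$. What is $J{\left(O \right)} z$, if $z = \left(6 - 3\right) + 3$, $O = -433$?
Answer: $-7794$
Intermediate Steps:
$z = 6$ ($z = 3 + 3 = 6$)
$J{\left(f \right)} = 3 f$ ($J{\left(f \right)} = 2 f + f = 3 f$)
$J{\left(O \right)} z = 3 \left(-433\right) 6 = \left(-1299\right) 6 = -7794$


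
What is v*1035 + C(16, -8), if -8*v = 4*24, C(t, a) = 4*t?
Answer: -12356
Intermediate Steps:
v = -12 (v = -24/2 = -1/8*96 = -12)
v*1035 + C(16, -8) = -12*1035 + 4*16 = -12420 + 64 = -12356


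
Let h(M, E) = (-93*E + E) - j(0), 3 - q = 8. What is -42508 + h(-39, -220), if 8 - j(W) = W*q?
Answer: -22276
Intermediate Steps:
q = -5 (q = 3 - 1*8 = 3 - 8 = -5)
j(W) = 8 + 5*W (j(W) = 8 - W*(-5) = 8 - (-5)*W = 8 + 5*W)
h(M, E) = -8 - 92*E (h(M, E) = (-93*E + E) - (8 + 5*0) = -92*E - (8 + 0) = -92*E - 1*8 = -92*E - 8 = -8 - 92*E)
-42508 + h(-39, -220) = -42508 + (-8 - 92*(-220)) = -42508 + (-8 + 20240) = -42508 + 20232 = -22276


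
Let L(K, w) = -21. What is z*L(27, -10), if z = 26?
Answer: -546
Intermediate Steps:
z*L(27, -10) = 26*(-21) = -546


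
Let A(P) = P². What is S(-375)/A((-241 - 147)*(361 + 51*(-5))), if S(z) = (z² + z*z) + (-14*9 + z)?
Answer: 280749/1691512384 ≈ 0.00016598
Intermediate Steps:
S(z) = -126 + z + 2*z² (S(z) = (z² + z²) + (-126 + z) = 2*z² + (-126 + z) = -126 + z + 2*z²)
S(-375)/A((-241 - 147)*(361 + 51*(-5))) = (-126 - 375 + 2*(-375)²)/(((-241 - 147)*(361 + 51*(-5)))²) = (-126 - 375 + 2*140625)/((-388*(361 - 255))²) = (-126 - 375 + 281250)/((-388*106)²) = 280749/((-41128)²) = 280749/1691512384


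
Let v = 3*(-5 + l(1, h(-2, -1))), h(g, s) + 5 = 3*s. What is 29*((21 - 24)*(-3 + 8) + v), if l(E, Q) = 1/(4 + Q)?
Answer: -3567/4 ≈ -891.75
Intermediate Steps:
h(g, s) = -5 + 3*s
v = -63/4 (v = 3*(-5 + 1/(4 + (-5 + 3*(-1)))) = 3*(-5 + 1/(4 + (-5 - 3))) = 3*(-5 + 1/(4 - 8)) = 3*(-5 + 1/(-4)) = 3*(-5 - ¼) = 3*(-21/4) = -63/4 ≈ -15.750)
29*((21 - 24)*(-3 + 8) + v) = 29*((21 - 24)*(-3 + 8) - 63/4) = 29*(-3*5 - 63/4) = 29*(-15 - 63/4) = 29*(-123/4) = -3567/4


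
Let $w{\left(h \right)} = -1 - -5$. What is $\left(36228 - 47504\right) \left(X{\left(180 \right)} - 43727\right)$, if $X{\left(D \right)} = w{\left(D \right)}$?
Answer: $493020548$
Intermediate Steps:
$w{\left(h \right)} = 4$ ($w{\left(h \right)} = -1 + 5 = 4$)
$X{\left(D \right)} = 4$
$\left(36228 - 47504\right) \left(X{\left(180 \right)} - 43727\right) = \left(36228 - 47504\right) \left(4 - 43727\right) = \left(-11276\right) \left(-43723\right) = 493020548$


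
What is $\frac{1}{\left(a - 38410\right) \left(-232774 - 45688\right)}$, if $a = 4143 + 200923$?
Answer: $- \frac{1}{46407363072} \approx -2.1548 \cdot 10^{-11}$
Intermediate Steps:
$a = 205066$
$\frac{1}{\left(a - 38410\right) \left(-232774 - 45688\right)} = \frac{1}{\left(205066 - 38410\right) \left(-232774 - 45688\right)} = \frac{1}{166656 \left(-278462\right)} = \frac{1}{-46407363072} = - \frac{1}{46407363072}$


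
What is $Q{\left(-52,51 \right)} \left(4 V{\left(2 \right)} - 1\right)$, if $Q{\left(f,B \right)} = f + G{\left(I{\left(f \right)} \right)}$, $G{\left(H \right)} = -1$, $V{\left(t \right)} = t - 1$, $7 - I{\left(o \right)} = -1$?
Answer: $-159$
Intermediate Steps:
$I{\left(o \right)} = 8$ ($I{\left(o \right)} = 7 - -1 = 7 + 1 = 8$)
$V{\left(t \right)} = -1 + t$
$Q{\left(f,B \right)} = -1 + f$ ($Q{\left(f,B \right)} = f - 1 = -1 + f$)
$Q{\left(-52,51 \right)} \left(4 V{\left(2 \right)} - 1\right) = \left(-1 - 52\right) \left(4 \left(-1 + 2\right) - 1\right) = - 53 \left(4 \cdot 1 - 1\right) = - 53 \left(4 - 1\right) = \left(-53\right) 3 = -159$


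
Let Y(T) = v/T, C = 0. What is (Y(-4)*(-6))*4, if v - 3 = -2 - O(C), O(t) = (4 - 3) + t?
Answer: 0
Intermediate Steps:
O(t) = 1 + t
v = 0 (v = 3 + (-2 - (1 + 0)) = 3 + (-2 - 1*1) = 3 + (-2 - 1) = 3 - 3 = 0)
Y(T) = 0 (Y(T) = 0/T = 0)
(Y(-4)*(-6))*4 = (0*(-6))*4 = 0*4 = 0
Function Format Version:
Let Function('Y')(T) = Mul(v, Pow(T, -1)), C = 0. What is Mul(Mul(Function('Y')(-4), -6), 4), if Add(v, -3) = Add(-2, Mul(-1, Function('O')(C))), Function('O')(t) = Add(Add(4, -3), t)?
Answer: 0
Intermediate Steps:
Function('O')(t) = Add(1, t)
v = 0 (v = Add(3, Add(-2, Mul(-1, Add(1, 0)))) = Add(3, Add(-2, Mul(-1, 1))) = Add(3, Add(-2, -1)) = Add(3, -3) = 0)
Function('Y')(T) = 0 (Function('Y')(T) = Mul(0, Pow(T, -1)) = 0)
Mul(Mul(Function('Y')(-4), -6), 4) = Mul(Mul(0, -6), 4) = Mul(0, 4) = 0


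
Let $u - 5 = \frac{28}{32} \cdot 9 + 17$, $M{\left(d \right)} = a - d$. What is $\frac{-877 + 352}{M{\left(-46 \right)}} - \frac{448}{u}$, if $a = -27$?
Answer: $- \frac{193571}{4541} \approx -42.627$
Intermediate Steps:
$M{\left(d \right)} = -27 - d$
$u = \frac{239}{8}$ ($u = 5 + \left(\frac{28}{32} \cdot 9 + 17\right) = 5 + \left(28 \cdot \frac{1}{32} \cdot 9 + 17\right) = 5 + \left(\frac{7}{8} \cdot 9 + 17\right) = 5 + \left(\frac{63}{8} + 17\right) = 5 + \frac{199}{8} = \frac{239}{8} \approx 29.875$)
$\frac{-877 + 352}{M{\left(-46 \right)}} - \frac{448}{u} = \frac{-877 + 352}{-27 - -46} - \frac{448}{\frac{239}{8}} = - \frac{525}{-27 + 46} - \frac{3584}{239} = - \frac{525}{19} - \frac{3584}{239} = - \frac{193571}{4541}$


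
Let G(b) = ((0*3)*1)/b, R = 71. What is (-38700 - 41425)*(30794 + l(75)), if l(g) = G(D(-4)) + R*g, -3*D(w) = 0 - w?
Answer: -2894034875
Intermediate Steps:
D(w) = w/3 (D(w) = -(0 - w)/3 = -(-1)*w/3 = w/3)
G(b) = 0 (G(b) = (0*1)/b = 0/b = 0)
l(g) = 71*g (l(g) = 0 + 71*g = 71*g)
(-38700 - 41425)*(30794 + l(75)) = (-38700 - 41425)*(30794 + 71*75) = -80125*(30794 + 5325) = -80125*36119 = -2894034875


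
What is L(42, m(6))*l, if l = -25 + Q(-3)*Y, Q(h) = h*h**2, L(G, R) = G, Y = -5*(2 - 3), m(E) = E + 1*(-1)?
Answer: -6720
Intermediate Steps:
m(E) = -1 + E (m(E) = E - 1 = -1 + E)
Y = 5 (Y = -5*(-1) = 5)
Q(h) = h**3
l = -160 (l = -25 + (-3)**3*5 = -25 - 27*5 = -25 - 135 = -160)
L(42, m(6))*l = 42*(-160) = -6720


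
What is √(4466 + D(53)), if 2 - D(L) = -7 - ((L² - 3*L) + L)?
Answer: √7178 ≈ 84.723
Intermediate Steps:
D(L) = 9 + L² - 2*L (D(L) = 2 - (-7 - ((L² - 3*L) + L)) = 2 - (-7 - (L² - 2*L)) = 2 - (-7 + (-L² + 2*L)) = 2 - (-7 - L² + 2*L) = 2 + (7 + L² - 2*L) = 9 + L² - 2*L)
√(4466 + D(53)) = √(4466 + (9 + 53² - 2*53)) = √(4466 + (9 + 2809 - 106)) = √(4466 + 2712) = √7178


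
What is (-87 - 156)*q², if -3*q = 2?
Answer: -108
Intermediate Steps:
q = -⅔ (q = -⅓*2 = -⅔ ≈ -0.66667)
(-87 - 156)*q² = (-87 - 156)*(-⅔)² = -243*4/9 = -108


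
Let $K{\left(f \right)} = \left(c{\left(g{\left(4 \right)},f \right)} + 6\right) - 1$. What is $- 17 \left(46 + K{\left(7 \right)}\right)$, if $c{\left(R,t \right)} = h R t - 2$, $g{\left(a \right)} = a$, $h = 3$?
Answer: $-2261$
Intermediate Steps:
$c{\left(R,t \right)} = -2 + 3 R t$ ($c{\left(R,t \right)} = 3 R t - 2 = -2 + 3 R t$)
$K{\left(f \right)} = 3 + 12 f$ ($K{\left(f \right)} = \left(\left(-2 + 3 \cdot 4 f\right) + 6\right) - 1 = \left(\left(-2 + 12 f\right) + 6\right) - 1 = \left(4 + 12 f\right) - 1 = 3 + 12 f$)
$- 17 \left(46 + K{\left(7 \right)}\right) = - 17 \left(46 + \left(3 + 12 \cdot 7\right)\right) = - 17 \left(46 + \left(3 + 84\right)\right) = - 17 \left(46 + 87\right) = \left(-17\right) 133 = -2261$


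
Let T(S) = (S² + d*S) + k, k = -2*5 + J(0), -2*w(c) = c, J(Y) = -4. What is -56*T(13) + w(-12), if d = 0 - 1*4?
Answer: -5762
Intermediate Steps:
w(c) = -c/2
d = -4 (d = 0 - 4 = -4)
k = -14 (k = -2*5 - 4 = -10 - 4 = -14)
T(S) = -14 + S² - 4*S (T(S) = (S² - 4*S) - 14 = -14 + S² - 4*S)
-56*T(13) + w(-12) = -56*(-14 + 13² - 4*13) - ½*(-12) = -56*(-14 + 169 - 52) + 6 = -56*103 + 6 = -5768 + 6 = -5762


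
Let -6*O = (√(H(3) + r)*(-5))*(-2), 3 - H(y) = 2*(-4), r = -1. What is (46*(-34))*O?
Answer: 7820*√10/3 ≈ 8243.0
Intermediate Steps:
H(y) = 11 (H(y) = 3 - 2*(-4) = 3 - 1*(-8) = 3 + 8 = 11)
O = -5*√10/3 (O = -√(11 - 1)*(-5)*(-2)/6 = -√10*(-5)*(-2)/6 = -(-5*√10)*(-2)/6 = -5*√10/3 ≈ -5.2705)
(46*(-34))*O = (46*(-34))*(-5*√10/3) = -(-7820)*√10/3 = 7820*√10/3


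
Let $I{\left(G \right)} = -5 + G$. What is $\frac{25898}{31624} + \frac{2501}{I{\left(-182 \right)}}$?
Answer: $- \frac{37124349}{2956844} \approx -12.555$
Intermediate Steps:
$\frac{25898}{31624} + \frac{2501}{I{\left(-182 \right)}} = \frac{25898}{31624} + \frac{2501}{-5 - 182} = 25898 \cdot \frac{1}{31624} + \frac{2501}{-187} = \frac{12949}{15812} + 2501 \left(- \frac{1}{187}\right) = \frac{12949}{15812} - \frac{2501}{187} = - \frac{37124349}{2956844}$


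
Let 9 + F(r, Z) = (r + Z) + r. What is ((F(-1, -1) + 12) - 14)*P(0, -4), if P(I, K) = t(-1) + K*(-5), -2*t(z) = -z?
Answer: -273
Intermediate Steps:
F(r, Z) = -9 + Z + 2*r (F(r, Z) = -9 + ((r + Z) + r) = -9 + ((Z + r) + r) = -9 + (Z + 2*r) = -9 + Z + 2*r)
t(z) = z/2 (t(z) = -(-1)*z/2 = z/2)
P(I, K) = -½ - 5*K (P(I, K) = (½)*(-1) + K*(-5) = -½ - 5*K)
((F(-1, -1) + 12) - 14)*P(0, -4) = (((-9 - 1 + 2*(-1)) + 12) - 14)*(-½ - 5*(-4)) = (((-9 - 1 - 2) + 12) - 14)*(-½ + 20) = ((-12 + 12) - 14)*(39/2) = (0 - 14)*(39/2) = -14*39/2 = -273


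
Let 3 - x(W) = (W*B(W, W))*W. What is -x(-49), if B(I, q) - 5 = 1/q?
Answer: 11953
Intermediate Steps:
B(I, q) = 5 + 1/q
x(W) = 3 - W**2*(5 + 1/W) (x(W) = 3 - W*(5 + 1/W)*W = 3 - W**2*(5 + 1/W))
-x(-49) = -(3 - 1*(-49)*(1 + 5*(-49))) = -(3 - 1*(-49)*(1 - 245)) = -(3 - 1*(-49)*(-244)) = -(3 - 11956) = -1*(-11953) = 11953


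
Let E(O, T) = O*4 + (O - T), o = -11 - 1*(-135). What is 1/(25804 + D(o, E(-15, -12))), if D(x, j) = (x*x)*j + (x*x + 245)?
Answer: -1/927263 ≈ -1.0784e-6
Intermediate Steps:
o = 124 (o = -11 + 135 = 124)
E(O, T) = -T + 5*O (E(O, T) = 4*O + (O - T) = -T + 5*O)
D(x, j) = 245 + x² + j*x² (D(x, j) = x²*j + (x² + 245) = j*x² + (245 + x²) = 245 + x² + j*x²)
1/(25804 + D(o, E(-15, -12))) = 1/(25804 + (245 + 124² + (-1*(-12) + 5*(-15))*124²)) = 1/(25804 + (245 + 15376 + (12 - 75)*15376)) = 1/(25804 + (245 + 15376 - 63*15376)) = 1/(25804 + (245 + 15376 - 968688)) = 1/(25804 - 953067) = 1/(-927263) = -1/927263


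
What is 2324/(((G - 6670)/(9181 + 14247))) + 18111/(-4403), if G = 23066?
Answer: 59857937215/18047897 ≈ 3316.6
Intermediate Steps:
2324/(((G - 6670)/(9181 + 14247))) + 18111/(-4403) = 2324/(((23066 - 6670)/(9181 + 14247))) + 18111/(-4403) = 2324/((16396/23428)) + 18111*(-1/4403) = 2324/((16396*(1/23428))) - 18111/4403 = 2324/(4099/5857) - 18111/4403 = 2324*(5857/4099) - 18111/4403 = 13611668/4099 - 18111/4403 = 59857937215/18047897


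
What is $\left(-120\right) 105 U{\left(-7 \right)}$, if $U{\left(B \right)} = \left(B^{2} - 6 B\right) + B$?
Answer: $-1058400$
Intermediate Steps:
$U{\left(B \right)} = B^{2} - 5 B$
$\left(-120\right) 105 U{\left(-7 \right)} = \left(-120\right) 105 \left(- 7 \left(-5 - 7\right)\right) = - 12600 \left(\left(-7\right) \left(-12\right)\right) = \left(-12600\right) 84 = -1058400$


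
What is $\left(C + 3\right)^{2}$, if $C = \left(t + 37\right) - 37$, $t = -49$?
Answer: $2116$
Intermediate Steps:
$C = -49$ ($C = \left(-49 + 37\right) - 37 = -12 - 37 = -49$)
$\left(C + 3\right)^{2} = \left(-49 + 3\right)^{2} = \left(-46\right)^{2} = 2116$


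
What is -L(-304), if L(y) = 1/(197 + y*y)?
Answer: -1/92613 ≈ -1.0798e-5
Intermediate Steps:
L(y) = 1/(197 + y²)
-L(-304) = -1/(197 + (-304)²) = -1/(197 + 92416) = -1/92613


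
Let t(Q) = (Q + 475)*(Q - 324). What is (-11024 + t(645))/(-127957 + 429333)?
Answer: 21781/18836 ≈ 1.1563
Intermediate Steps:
t(Q) = (-324 + Q)*(475 + Q) (t(Q) = (475 + Q)*(-324 + Q) = (-324 + Q)*(475 + Q))
(-11024 + t(645))/(-127957 + 429333) = (-11024 + (-153900 + 645² + 151*645))/(-127957 + 429333) = (-11024 + (-153900 + 416025 + 97395))/301376 = (-11024 + 359520)*(1/301376) = 348496*(1/301376) = 21781/18836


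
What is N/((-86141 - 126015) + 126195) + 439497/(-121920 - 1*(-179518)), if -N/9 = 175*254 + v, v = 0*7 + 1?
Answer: 60822199899/4951181678 ≈ 12.284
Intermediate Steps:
v = 1 (v = 0 + 1 = 1)
N = -400059 (N = -9*(175*254 + 1) = -9*(44450 + 1) = -9*44451 = -400059)
N/((-86141 - 126015) + 126195) + 439497/(-121920 - 1*(-179518)) = -400059/((-86141 - 126015) + 126195) + 439497/(-121920 - 1*(-179518)) = -400059/(-212156 + 126195) + 439497/(-121920 + 179518) = -400059/(-85961) + 439497/57598 = -400059*(-1/85961) + 439497*(1/57598) = 400059/85961 + 439497/57598 = 60822199899/4951181678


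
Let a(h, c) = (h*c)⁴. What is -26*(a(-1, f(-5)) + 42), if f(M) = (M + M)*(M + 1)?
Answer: -66561092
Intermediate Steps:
f(M) = 2*M*(1 + M) (f(M) = (2*M)*(1 + M) = 2*M*(1 + M))
a(h, c) = c⁴*h⁴ (a(h, c) = (c*h)⁴ = c⁴*h⁴)
-26*(a(-1, f(-5)) + 42) = -26*((2*(-5)*(1 - 5))⁴*(-1)⁴ + 42) = -26*((2*(-5)*(-4))⁴*1 + 42) = -26*(40⁴*1 + 42) = -26*(2560000*1 + 42) = -26*(2560000 + 42) = -26*2560042 = -66561092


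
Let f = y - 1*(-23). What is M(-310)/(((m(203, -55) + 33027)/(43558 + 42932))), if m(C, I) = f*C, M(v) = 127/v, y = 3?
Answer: -35433/38305 ≈ -0.92502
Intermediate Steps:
f = 26 (f = 3 - 1*(-23) = 3 + 23 = 26)
m(C, I) = 26*C
M(-310)/(((m(203, -55) + 33027)/(43558 + 42932))) = (127/(-310))/(((26*203 + 33027)/(43558 + 42932))) = (127*(-1/310))/(((5278 + 33027)/86490)) = -127/(310*(38305*(1/86490))) = -127/(310*7661/17298) = -127/310*17298/7661 = -35433/38305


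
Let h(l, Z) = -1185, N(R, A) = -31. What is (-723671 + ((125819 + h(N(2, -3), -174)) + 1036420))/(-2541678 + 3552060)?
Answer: 437383/1010382 ≈ 0.43289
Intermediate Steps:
(-723671 + ((125819 + h(N(2, -3), -174)) + 1036420))/(-2541678 + 3552060) = (-723671 + ((125819 - 1185) + 1036420))/(-2541678 + 3552060) = (-723671 + (124634 + 1036420))/1010382 = (-723671 + 1161054)*(1/1010382) = 437383*(1/1010382) = 437383/1010382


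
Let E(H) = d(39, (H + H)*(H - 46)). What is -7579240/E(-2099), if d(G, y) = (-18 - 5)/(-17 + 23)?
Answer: 45475440/23 ≈ 1.9772e+6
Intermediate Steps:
d(G, y) = -23/6
E(H) = -23/6
-7579240/E(-2099) = -7579240/(-23/6) = -7579240*(-6/23) = 45475440/23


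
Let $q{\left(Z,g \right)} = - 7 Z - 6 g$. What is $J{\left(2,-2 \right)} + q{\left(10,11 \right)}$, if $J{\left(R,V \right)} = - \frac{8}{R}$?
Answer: $-140$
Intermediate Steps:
$J{\left(2,-2 \right)} + q{\left(10,11 \right)} = - \frac{8}{2} - 136 = \left(-8\right) \frac{1}{2} - 136 = -4 - 136 = -140$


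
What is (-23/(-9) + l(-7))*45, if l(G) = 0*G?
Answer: 115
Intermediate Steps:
l(G) = 0
(-23/(-9) + l(-7))*45 = (-23/(-9) + 0)*45 = (-23*(-⅑) + 0)*45 = (23/9 + 0)*45 = (23/9)*45 = 115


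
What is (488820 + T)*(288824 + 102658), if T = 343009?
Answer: 325646080578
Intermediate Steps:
(488820 + T)*(288824 + 102658) = (488820 + 343009)*(288824 + 102658) = 831829*391482 = 325646080578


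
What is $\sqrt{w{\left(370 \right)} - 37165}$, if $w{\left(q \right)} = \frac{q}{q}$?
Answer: $2 i \sqrt{9291} \approx 192.78 i$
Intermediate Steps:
$w{\left(q \right)} = 1$
$\sqrt{w{\left(370 \right)} - 37165} = \sqrt{1 - 37165} = \sqrt{-37164} = 2 i \sqrt{9291}$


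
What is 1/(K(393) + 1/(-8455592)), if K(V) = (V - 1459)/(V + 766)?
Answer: -9800031128/9013662231 ≈ -1.0872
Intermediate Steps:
K(V) = (-1459 + V)/(766 + V)
1/(K(393) + 1/(-8455592)) = 1/((-1459 + 393)/(766 + 393) + 1/(-8455592)) = 1/(-1066/1159 - 1/8455592) = 1/(-9013662231/9800031128) = -9800031128/9013662231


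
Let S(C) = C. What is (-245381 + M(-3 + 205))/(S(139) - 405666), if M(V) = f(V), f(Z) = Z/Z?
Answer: 245380/405527 ≈ 0.60509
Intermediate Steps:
f(Z) = 1
M(V) = 1
(-245381 + M(-3 + 205))/(S(139) - 405666) = (-245381 + 1)/(139 - 405666) = -245380/(-405527) = -245380*(-1/405527) = 245380/405527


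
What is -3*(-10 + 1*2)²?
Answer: -192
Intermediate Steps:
-3*(-10 + 1*2)² = -3*(-10 + 2)² = -3*(-8)² = -3*64 = -192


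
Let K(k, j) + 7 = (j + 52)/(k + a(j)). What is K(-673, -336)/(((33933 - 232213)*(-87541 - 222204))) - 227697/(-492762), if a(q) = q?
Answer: 2351691986114717367/5089326810349719800 ≈ 0.46208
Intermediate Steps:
K(k, j) = -7 + (52 + j)/(j + k) (K(k, j) = -7 + (j + 52)/(k + j) = -7 + (52 + j)/(j + k))
K(-673, -336)/(((33933 - 232213)*(-87541 - 222204))) - 227697/(-492762) = ((52 - 7*(-673) - 6*(-336))/(-336 - 673))/(((33933 - 232213)*(-87541 - 222204))) - 227697/(-492762) = ((52 + 4711 + 2016)/(-1009))/((-198280*(-309745))) - 227697*(-1/492762) = -1/1009*6779/61416238600 + 75899/164254 = -6779/1009*1/61416238600 + 75899/164254 = -6779/61968984747400 + 75899/164254 = 2351691986114717367/5089326810349719800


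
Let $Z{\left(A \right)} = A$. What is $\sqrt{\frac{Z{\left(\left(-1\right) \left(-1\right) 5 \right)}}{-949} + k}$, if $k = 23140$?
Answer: $\frac{\sqrt{20839902395}}{949} \approx 152.12$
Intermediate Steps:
$\sqrt{\frac{Z{\left(\left(-1\right) \left(-1\right) 5 \right)}}{-949} + k} = \sqrt{\frac{\left(-1\right) \left(-1\right) 5}{-949} + 23140} = \sqrt{1 \cdot 5 \left(- \frac{1}{949}\right) + 23140} = \sqrt{5 \left(- \frac{1}{949}\right) + 23140} = \sqrt{- \frac{5}{949} + 23140} = \sqrt{\frac{21959855}{949}} = \frac{\sqrt{20839902395}}{949}$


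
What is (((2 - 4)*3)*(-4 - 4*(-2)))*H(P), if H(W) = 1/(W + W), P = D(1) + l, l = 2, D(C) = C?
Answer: -4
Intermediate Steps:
P = 3 (P = 1 + 2 = 3)
H(W) = 1/(2*W)
(((2 - 4)*3)*(-4 - 4*(-2)))*H(P) = (((2 - 4)*3)*(-4 - 4*(-2)))*((½)/3) = ((-2*3)*(-4 + 8))*((½)*(⅓)) = -6*4*(⅙) = -24*⅙ = -4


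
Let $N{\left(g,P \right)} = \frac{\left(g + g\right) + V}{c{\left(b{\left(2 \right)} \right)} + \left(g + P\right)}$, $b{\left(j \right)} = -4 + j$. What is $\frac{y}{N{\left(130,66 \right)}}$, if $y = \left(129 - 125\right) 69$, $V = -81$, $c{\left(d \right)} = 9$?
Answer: $\frac{56580}{179} \approx 316.09$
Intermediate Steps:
$y = 276$ ($y = 4 \cdot 69 = 276$)
$N{\left(g,P \right)} = \frac{-81 + 2 g}{9 + P + g}$ ($N{\left(g,P \right)} = \frac{\left(g + g\right) - 81}{9 + \left(g + P\right)} = \frac{2 g - 81}{9 + \left(P + g\right)} = \frac{-81 + 2 g}{9 + P + g}$)
$\frac{y}{N{\left(130,66 \right)}} = \frac{276}{\frac{1}{9 + 66 + 130} \left(-81 + 2 \cdot 130\right)} = \frac{276}{\frac{1}{205} \left(-81 + 260\right)} = \frac{276}{\frac{1}{205} \cdot 179} = \frac{276}{\frac{179}{205}} = 276 \cdot \frac{205}{179} = \frac{56580}{179}$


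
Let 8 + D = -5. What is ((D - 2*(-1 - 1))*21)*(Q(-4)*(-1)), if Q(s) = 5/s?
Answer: -945/4 ≈ -236.25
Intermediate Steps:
D = -13 (D = -8 - 5 = -13)
((D - 2*(-1 - 1))*21)*(Q(-4)*(-1)) = ((-13 - 2*(-1 - 1))*21)*((5/(-4))*(-1)) = ((-13 - 2*(-2))*21)*((5*(-¼))*(-1)) = ((-13 - 1*(-4))*21)*(-5/4*(-1)) = ((-13 + 4)*21)*(5/4) = -9*21*(5/4) = -189*5/4 = -945/4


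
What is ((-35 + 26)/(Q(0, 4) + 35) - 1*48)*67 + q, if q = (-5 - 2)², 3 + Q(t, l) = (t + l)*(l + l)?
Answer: -203291/64 ≈ -3176.4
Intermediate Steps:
Q(t, l) = -3 + 2*l*(l + t) (Q(t, l) = -3 + (t + l)*(l + l) = -3 + (l + t)*(2*l) = -3 + 2*l*(l + t))
q = 49 (q = (-7)² = 49)
((-35 + 26)/(Q(0, 4) + 35) - 1*48)*67 + q = ((-35 + 26)/((-3 + 2*4² + 2*4*0) + 35) - 1*48)*67 + 49 = (-9/((-3 + 2*16 + 0) + 35) - 48)*67 + 49 = (-9/((-3 + 32 + 0) + 35) - 48)*67 + 49 = (-9/(29 + 35) - 48)*67 + 49 = (-9/64 - 48)*67 + 49 = -3081/64*67 + 49 = -206427/64 + 49 = -203291/64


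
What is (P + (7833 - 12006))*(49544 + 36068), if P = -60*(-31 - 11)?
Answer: -141516636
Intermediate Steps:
P = 2520 (P = -60*(-42) = 2520)
(P + (7833 - 12006))*(49544 + 36068) = (2520 + (7833 - 12006))*(49544 + 36068) = (2520 - 4173)*85612 = -1653*85612 = -141516636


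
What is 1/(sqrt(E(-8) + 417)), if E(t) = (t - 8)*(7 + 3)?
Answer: sqrt(257)/257 ≈ 0.062378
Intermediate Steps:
E(t) = -80 + 10*t (E(t) = (-8 + t)*10 = -80 + 10*t)
1/(sqrt(E(-8) + 417)) = 1/(sqrt((-80 + 10*(-8)) + 417)) = 1/(sqrt((-80 - 80) + 417)) = 1/(sqrt(-160 + 417)) = 1/(sqrt(257)) = sqrt(257)/257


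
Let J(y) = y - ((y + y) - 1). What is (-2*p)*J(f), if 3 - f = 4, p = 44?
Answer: -176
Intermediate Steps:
f = -1 (f = 3 - 1*4 = 3 - 4 = -1)
J(y) = 1 - y (J(y) = y - (2*y - 1) = y - (-1 + 2*y) = y + (1 - 2*y) = 1 - y)
(-2*p)*J(f) = (-2*44)*(1 - 1*(-1)) = -88*(1 + 1) = -88*2 = -176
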